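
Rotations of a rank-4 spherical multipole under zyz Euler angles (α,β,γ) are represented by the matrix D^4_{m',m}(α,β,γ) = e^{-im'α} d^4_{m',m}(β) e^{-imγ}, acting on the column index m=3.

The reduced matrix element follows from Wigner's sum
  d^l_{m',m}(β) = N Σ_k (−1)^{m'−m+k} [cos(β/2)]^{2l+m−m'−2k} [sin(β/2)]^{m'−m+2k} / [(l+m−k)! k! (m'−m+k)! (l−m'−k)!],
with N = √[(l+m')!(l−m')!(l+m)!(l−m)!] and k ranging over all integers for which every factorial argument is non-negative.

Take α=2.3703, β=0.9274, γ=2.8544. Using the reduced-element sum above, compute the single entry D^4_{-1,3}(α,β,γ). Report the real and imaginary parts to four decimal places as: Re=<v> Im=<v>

First d^4_{-1,3}(β=0.9274), then the phase factors e^{-i(-1)α} and e^{-i(3)γ}:
Half-angle: c=0.894404, s=0.447260. N=√(6·120·5040·1)=1904.940944
The bounds max(0,m−m')=4 and min(l+m,l−m')=5 give 2 terms
  k=4: (−1)^0·1904.9409/(144)·0.8944^4·0.4473^4 = +0.338763
  k=5: (−1)^1·1904.9409/(240)·0.8944^2·0.4473^6 = -0.050828
d^4_{-1,3}(0.9274) = +0.338763 -0.050828 = +0.287935
D = (-0.717010+0.697063i)·(+0.287935)·(-0.651241-0.758871i) = +0.286762+0.025961i

Re=0.2868 Im=0.0260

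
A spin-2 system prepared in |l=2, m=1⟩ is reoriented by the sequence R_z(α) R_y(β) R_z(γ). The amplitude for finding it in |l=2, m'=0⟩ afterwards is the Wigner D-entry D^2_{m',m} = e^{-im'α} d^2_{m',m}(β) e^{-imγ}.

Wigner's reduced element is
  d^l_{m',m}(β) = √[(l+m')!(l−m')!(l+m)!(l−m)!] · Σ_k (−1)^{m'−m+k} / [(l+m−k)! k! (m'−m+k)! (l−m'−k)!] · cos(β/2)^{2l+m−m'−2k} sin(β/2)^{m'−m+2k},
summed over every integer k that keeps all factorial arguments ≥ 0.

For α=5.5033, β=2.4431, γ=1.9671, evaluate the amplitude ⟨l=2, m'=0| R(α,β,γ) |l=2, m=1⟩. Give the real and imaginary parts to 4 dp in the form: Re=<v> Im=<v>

Split into d^2_{0,1}(β=2.4431) × two z-phases.
c=cos(2.4431/2)=0.342190, s=sin(2.4431/2)=0.939631; N=√[2·2·6·1]=4.898979
The bounds max(0,m−m')=1 and min(l+m,l−m')=2 give 2 terms
  k=1: (−1)^0·4.8990/(2)·0.3422^3·0.9396^1 = +0.092222
  k=2: (−1)^1·4.8990/(2)·0.3422^1·0.9396^3 = -0.695368
d^2_{0,1}(2.4431) = +0.092222 -0.695368 = -0.603146
D = (+1.000000+0.000000i)·(-0.603146)·(-0.386011-0.922494i) = +0.232821+0.556398i

Re=0.2328 Im=0.5564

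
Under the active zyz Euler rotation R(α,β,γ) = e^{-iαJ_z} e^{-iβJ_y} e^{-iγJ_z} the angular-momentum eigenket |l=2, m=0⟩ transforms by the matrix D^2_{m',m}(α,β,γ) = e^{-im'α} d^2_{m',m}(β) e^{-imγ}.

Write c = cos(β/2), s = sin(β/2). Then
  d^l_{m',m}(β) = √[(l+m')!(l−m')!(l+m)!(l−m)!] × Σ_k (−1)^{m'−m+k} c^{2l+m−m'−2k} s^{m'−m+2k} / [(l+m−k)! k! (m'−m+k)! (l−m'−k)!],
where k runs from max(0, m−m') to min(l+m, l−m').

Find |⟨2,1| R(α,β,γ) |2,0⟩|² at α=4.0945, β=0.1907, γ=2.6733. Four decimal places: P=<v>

P=0.0520

First d^2_{1,0}(β=0.1907), then the phase factors e^{-i(1)α} and e^{-i(0)γ}:
Half-angle: c=0.995458, s=0.095206. N=√(6·1·2·2)=4.898979
The bounds max(0,m−m')=0 and min(l+m,l−m')=1 give 2 terms
  k=0: (−1)^1·4.8990/(2)·0.9955^3·0.0952^1 = -0.230042
  k=1: (−1)^2·4.8990/(2)·0.9955^1·0.0952^3 = +0.002104
d^2_{1,0}(0.1907) = -0.230042 +0.002104 = -0.227937
|D^2_{1,0}|² = |d^2_{1,0}(β)|² = (-0.227937)² = 0.051955 (the z-rotation phases have unit modulus)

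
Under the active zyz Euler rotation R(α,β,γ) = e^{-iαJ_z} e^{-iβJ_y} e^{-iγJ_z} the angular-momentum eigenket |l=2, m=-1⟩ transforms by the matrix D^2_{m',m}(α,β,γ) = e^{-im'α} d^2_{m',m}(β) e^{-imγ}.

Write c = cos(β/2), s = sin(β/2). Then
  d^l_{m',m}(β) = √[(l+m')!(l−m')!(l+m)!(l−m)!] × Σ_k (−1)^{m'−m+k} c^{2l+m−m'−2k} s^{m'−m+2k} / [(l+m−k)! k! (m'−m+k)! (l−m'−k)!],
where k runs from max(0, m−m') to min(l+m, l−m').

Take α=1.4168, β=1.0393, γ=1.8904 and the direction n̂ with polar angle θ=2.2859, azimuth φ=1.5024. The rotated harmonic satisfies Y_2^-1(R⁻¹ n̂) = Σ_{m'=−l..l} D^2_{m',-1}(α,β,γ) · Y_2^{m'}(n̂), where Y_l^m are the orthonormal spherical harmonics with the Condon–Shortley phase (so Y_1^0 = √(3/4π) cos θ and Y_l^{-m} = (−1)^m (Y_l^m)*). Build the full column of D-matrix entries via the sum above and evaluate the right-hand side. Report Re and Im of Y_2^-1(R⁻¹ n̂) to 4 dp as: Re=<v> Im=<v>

Re=-0.0577 Im=0.2244

Need the full column D^2_{m',-1} for m'=−2..2 at α=1.4168, β=1.0393, γ=1.8904.
cos(β/2)=0.867993, sin(β/2)=0.496576
d^2_{-2,-1}: single k=1 term ⇒ +0.649478;  D = +0.007541-0.649435i
d^2_{-1,-1}: k∈[0..1] ⇒ +0.567630 -0.557347 = +0.010282;  D = -0.010142-0.001695i
d^2_{0,-1}: k∈[0..1] ⇒ -0.795445 +0.260345 = -0.535100;  D = +0.168123-0.508003i
d^2_{1,-1}: k∈[0..1] ⇒ +0.557347 -0.060806 = +0.496542;  D = +0.441888+0.226469i
d^2_{2,-1}: single k=0 term ⇒ -0.212571;  D = -0.124822+0.172064i
Y_2^{m'}(θ=2.2859,φ=1.5024) and Σ D·Y over m':
  (+0.0075-0.6494i)·(-0.2181-0.0300i)  (-0.0101-0.0017i)·(-0.0261+0.3816i)  (+0.1681-0.5080i)·(+0.0914+0.0000i)  (+0.4419+0.2265i)·(+0.0261+0.3816i)  (-0.1248+0.1721i)·(-0.2181+0.0300i)
Y_2^-1(R⁻¹ n̂) = -0.057668+0.224432i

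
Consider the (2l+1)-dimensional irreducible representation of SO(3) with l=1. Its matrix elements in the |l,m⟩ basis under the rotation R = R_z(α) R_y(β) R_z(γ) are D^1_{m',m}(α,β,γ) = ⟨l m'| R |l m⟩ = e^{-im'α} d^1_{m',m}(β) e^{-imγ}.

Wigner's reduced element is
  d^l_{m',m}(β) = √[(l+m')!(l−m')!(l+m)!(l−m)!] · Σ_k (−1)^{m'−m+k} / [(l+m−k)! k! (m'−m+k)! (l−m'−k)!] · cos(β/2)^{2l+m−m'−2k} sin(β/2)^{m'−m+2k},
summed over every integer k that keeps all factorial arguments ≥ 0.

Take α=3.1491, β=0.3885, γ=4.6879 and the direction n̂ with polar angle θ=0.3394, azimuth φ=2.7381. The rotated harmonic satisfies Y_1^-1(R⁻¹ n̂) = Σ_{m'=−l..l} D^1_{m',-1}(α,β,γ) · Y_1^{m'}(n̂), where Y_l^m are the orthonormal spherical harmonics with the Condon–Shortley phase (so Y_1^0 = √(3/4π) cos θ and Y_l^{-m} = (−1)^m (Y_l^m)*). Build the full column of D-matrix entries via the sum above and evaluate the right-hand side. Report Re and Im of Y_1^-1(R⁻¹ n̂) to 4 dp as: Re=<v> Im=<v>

Need the full column D^1_{m',-1} for m'=−1..1 at α=3.1491, β=0.3885, γ=4.6879.
cos(β/2)=0.981193, sin(β/2)=0.193031
d^1_{-1,-1}: single k=0 term ⇒ +0.962739;  D = +0.016348+0.962600i
d^1_{0,-1}: single k=0 term ⇒ -0.267852;  D = +0.006559+0.267772i
d^1_{1,-1}: single k=0 term ⇒ +0.037261;  D = +0.001192+0.037242i
Y_1^{m'}(θ=0.3394,φ=2.7381) and Σ D·Y over m':
  (+0.0163+0.9626i)·(-0.1058-0.0452i)  (+0.0066+0.2678i)·(+0.4607+0.0000i)  (+0.0012+0.0372i)·(+0.1058-0.0452i)
Y_1^-1(R⁻¹ n̂) = +0.046573+0.024689i

Re=0.0466 Im=0.0247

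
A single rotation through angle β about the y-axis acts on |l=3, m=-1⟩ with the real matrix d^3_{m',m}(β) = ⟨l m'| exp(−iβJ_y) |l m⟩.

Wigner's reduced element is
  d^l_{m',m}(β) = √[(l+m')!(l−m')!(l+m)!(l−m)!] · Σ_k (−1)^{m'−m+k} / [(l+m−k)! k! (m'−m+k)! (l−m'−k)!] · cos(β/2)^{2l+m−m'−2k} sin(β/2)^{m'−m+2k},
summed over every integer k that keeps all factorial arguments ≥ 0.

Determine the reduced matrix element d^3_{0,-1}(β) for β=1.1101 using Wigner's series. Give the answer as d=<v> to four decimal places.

d=0.0046

d^3_{0,-1}(β=1.1101) via Wigner's sum:
c=cos(1.1101/2)=0.849874, s=sin(1.1101/2)=0.526986; N=√[6·6·2·24]=41.569219
The bounds max(0,m−m')=0 and min(l+m,l−m')=2 give 3 terms
  k=0: (−1)^1·41.5692/(12)·0.8499^5·0.5270^1 = -0.809399
  k=1: (−1)^2·41.5692/(4)·0.8499^3·0.5270^3 = +0.933625
  k=2: (−1)^3·41.5692/(12)·0.8499^1·0.5270^5 = -0.119657
d^3_{0,-1}(1.1101) = -0.809399 +0.933625 -0.119657 = +0.004569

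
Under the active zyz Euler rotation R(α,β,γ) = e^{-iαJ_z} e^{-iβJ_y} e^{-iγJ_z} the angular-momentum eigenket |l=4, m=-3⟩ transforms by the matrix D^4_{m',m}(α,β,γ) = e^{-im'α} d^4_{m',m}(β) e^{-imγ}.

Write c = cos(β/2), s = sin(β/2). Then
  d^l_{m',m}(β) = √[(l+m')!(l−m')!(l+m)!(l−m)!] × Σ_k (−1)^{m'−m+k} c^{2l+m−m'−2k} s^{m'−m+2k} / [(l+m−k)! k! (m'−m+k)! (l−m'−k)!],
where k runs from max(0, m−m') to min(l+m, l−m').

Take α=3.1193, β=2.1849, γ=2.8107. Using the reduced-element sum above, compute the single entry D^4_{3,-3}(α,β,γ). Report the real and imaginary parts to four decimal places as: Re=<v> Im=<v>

Re=0.2046 Im=-0.2719

First d^4_{3,-3}(β=2.1849), then the phase factors e^{-i(3)α} and e^{-i(-3)γ}:
c=cos(2.1849/2)=0.460312, s=sin(2.1849/2)=0.887757; N=√[5040·1·1·5040]=5040.000000
k∈{0,1} keeps every argument non-negative
  k=0: (−1)^6·5040.0000/(720)·0.4603^2·0.8878^6 = +0.726052
  k=1: (−1)^7·5040.0000/(5040)·0.4603^0·0.8878^8 = -0.385793
d^4_{3,-3}(2.1849) = +0.726052 -0.385793 = +0.340259
Attach z-rotation phases: D = e^{-i(3)(3.1193)}·(+0.340259)·e^{-i(-3)(2.8107)} = +0.204562-0.271902i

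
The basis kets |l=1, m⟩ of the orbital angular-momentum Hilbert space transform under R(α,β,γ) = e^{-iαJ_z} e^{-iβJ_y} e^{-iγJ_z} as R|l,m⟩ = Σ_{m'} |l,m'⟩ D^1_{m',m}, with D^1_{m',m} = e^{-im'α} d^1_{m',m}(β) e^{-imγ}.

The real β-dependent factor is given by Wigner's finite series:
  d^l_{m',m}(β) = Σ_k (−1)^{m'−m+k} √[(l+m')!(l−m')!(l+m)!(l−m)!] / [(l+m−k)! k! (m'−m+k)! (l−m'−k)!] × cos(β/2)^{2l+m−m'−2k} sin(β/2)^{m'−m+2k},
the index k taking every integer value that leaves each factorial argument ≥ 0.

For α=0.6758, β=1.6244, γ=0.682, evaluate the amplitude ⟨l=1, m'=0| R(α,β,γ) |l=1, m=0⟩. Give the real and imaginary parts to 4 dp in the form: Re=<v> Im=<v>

First d^1_{0,0}(β=1.6244), then the phase factors e^{-i(0)α} and e^{-i(0)γ}:
c=cos(1.6244/2)=0.687903, s=sin(1.6244/2)=0.725802; N=√[1·1·1·1]=1.000000
k∈{0,1} keeps every argument non-negative
  k=0: (−1)^0·1.0000/(1)·0.6879^2·0.7258^0 = +0.473211
  k=1: (−1)^1·1.0000/(1)·0.6879^0·0.7258^2 = -0.526789
d^1_{0,0}(1.6244) = +0.473211 -0.526789 = -0.053578
Attach z-rotation phases: D = e^{-i(0)(0.6758)}·(-0.053578)·e^{-i(0)(0.682)} = -0.053578+0.000000i

Re=-0.0536 Im=0.0000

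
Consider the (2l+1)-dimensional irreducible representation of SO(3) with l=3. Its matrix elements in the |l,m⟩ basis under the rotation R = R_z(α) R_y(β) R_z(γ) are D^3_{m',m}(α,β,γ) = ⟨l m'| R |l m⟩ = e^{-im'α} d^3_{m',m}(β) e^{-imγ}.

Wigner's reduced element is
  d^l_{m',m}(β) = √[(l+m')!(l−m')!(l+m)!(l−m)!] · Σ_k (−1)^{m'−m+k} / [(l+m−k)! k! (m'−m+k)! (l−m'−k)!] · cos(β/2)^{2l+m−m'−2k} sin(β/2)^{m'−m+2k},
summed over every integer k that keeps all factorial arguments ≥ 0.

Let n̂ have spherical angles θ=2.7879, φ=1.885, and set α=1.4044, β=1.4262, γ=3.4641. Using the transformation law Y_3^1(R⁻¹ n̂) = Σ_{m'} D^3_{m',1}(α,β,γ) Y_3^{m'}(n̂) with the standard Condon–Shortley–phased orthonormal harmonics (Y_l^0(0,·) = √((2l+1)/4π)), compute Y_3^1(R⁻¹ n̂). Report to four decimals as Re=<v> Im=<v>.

Re=-0.2697 Im=0.0433

Need the full column D^3_{m',1} for m'=−3..3 at α=1.4044, β=1.4262, γ=3.4641.
cos(β/2)=0.756338, sin(β/2)=0.654182
d^3_{-3,1}: single k=4 term ⇒ +0.405761;  D = +0.297139+0.276315i
d^3_{-2,1}: k∈[3..4] ⇒ +0.766076 -0.286554 = +0.479522;  D = +0.380196-0.292219i
d^3_{-1,1}: k∈[2..4] ⇒ +0.840254 -0.838136 +0.078377 = +0.080495;  D = -0.037805-0.071065i
d^3_{0,1}: k∈[1..3] ⇒ +0.560876 -1.258791 +0.313905 = -0.384010;  D = +0.364212-0.121710i
d^3_{1,1}: k∈[0..2] ⇒ +0.187195 -1.120338 +0.628602 = -0.304542;  D = -0.047349-0.300838i
d^3_{2,1}: k∈[0..1] ⇒ -0.512008 +0.766076 = +0.254068;  D = +0.254055+0.002613i
d^3_{3,1}: single k=0 term ⇒ +0.542382;  D = +0.095331-0.533938i
Y_3^{m'}(θ=2.7879,φ=1.885) and Σ D·Y over m':
  (+0.2971+0.2763i)·(+0.0140+0.0102i)  (+0.3802-0.2922i)·(+0.0930-0.0676i)  (-0.0378-0.0711i)·(-0.1176-0.3620i)  (+0.3642-0.1217i)·(-0.4902+0.0000i)  (-0.0473-0.3008i)·(+0.1176-0.3620i)  (+0.2541+0.0026i)·(+0.0930+0.0676i)  (+0.0953-0.5339i)·(-0.0140+0.0102i)
Y_3^1(R⁻¹ n̂) = -0.269731+0.043343i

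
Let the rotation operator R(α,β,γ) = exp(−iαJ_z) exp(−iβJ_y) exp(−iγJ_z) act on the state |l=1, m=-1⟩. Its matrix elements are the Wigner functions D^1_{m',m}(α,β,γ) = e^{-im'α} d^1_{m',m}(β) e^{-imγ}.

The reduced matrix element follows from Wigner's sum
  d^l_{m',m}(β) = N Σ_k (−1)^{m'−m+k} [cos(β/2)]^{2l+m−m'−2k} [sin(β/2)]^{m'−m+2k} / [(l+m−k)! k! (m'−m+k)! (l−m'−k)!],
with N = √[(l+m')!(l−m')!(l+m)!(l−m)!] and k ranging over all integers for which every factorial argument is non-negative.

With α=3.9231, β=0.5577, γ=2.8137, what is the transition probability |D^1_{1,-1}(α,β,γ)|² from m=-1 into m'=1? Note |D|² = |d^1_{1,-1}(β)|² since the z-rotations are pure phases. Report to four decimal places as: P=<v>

First d^1_{1,-1}(β=0.5577), then the phase factors e^{-i(1)α} and e^{-i(-1)γ}:
c=cos(0.5577/2)=0.961373, s=sin(0.5577/2)=0.275250; N=√[2·1·1·2]=2.000000
The bounds max(0,m−m')=0 and min(l+m,l−m')=0 give 1 term
  k=0: (−1)^2·2.0000/(2)·0.9614^0·0.2753^2 = +0.075763
d^1_{1,-1}(0.5577) = +0.075763
|D^1_{1,-1}|² = |d^1_{1,-1}(β)|² = (+0.075763)² = 0.005740 (the z-rotation phases have unit modulus)

P=0.0057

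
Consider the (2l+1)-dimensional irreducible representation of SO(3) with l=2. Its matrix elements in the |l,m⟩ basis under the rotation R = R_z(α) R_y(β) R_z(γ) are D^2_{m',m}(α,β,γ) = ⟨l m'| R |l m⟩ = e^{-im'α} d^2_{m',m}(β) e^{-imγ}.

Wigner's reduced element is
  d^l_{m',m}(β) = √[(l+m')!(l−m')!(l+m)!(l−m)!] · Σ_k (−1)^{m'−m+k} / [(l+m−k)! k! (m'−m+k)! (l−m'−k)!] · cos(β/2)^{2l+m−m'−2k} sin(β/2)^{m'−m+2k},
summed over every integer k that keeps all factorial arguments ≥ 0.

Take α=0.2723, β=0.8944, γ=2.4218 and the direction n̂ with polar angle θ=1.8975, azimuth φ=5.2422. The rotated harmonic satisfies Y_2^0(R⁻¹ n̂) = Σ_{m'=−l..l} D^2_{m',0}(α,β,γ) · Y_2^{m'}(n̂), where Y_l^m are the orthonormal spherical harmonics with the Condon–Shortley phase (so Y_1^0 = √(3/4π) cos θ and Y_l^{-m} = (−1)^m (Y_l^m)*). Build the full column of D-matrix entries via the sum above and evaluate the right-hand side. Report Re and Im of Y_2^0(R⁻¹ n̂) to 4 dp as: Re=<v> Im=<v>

Re=-0.3152 Im=0.0000

Need the full column D^2_{m',0} for m'=−2..2 at α=0.2723, β=0.8944, γ=2.4218.
cos(β/2)=0.901661, sin(β/2)=0.432443
d^2_{-2,0}: single k=2 term ⇒ +0.372408;  D = +0.318534+0.192936i
d^2_{-1,0}: k∈[1..2] ⇒ +0.776488 -0.178609 = +0.597878;  D = +0.575849+0.160798i
d^2_{0,0}: k∈[0..2] ⇒ +0.660958 -0.608140 +0.034971 = +0.087789;  D = +0.087789+0.000000i
d^2_{1,0}: k∈[0..1] ⇒ -0.776488 +0.178609 = -0.597878;  D = -0.575849+0.160798i
d^2_{2,0}: single k=0 term ⇒ +0.372408;  D = +0.318534-0.192936i
Y_2^{m'}(θ=1.8975,φ=5.2422) and Σ D·Y over m':
  (+0.3185+0.1929i)·(-0.1695+0.3022i)  (+0.5758+0.1608i)·(-0.1187-0.2026i)  (+0.0878+0.0000i)·(-0.2179+0.0000i)  (-0.5758+0.1608i)·(+0.1187-0.2026i)  (+0.3185-0.1929i)·(-0.1695-0.3022i)
Y_2^0(R⁻¹ n̂) = -0.315237+0.000000i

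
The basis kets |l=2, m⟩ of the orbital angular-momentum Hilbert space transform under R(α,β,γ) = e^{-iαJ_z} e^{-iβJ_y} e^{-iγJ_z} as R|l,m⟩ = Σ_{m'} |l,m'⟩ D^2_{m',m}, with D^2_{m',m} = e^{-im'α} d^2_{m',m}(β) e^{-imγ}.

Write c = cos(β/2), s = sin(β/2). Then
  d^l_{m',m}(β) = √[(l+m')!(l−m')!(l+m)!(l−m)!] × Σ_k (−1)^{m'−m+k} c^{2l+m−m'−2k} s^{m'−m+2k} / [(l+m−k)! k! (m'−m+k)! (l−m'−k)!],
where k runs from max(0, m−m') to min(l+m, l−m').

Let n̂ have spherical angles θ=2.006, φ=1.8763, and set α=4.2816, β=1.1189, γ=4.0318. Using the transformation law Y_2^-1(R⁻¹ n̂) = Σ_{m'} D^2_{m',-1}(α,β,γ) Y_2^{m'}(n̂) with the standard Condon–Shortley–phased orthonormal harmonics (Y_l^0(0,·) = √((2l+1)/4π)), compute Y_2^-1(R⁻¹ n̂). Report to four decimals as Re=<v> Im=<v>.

Re=-0.2554 Im=0.2741

Need the full column D^2_{m',-1} for m'=−2..2 at α=4.2816, β=1.1189, γ=4.0318.
cos(β/2)=0.847547, sin(β/2)=0.530720
d^2_{-2,-1}: single k=1 term ⇒ +0.646230;  D = +0.645965+0.018499i
d^2_{-1,-1}: k∈[0..1] ⇒ +0.516007 -0.606988 = -0.090981;  D = +0.040343-0.081547i
d^2_{0,-1}: k∈[0..1] ⇒ -0.791467 +0.310339 = -0.481128;  D = +0.302750+0.373934i
d^2_{1,-1}: k∈[0..1] ⇒ +0.606988 -0.079335 = +0.527653;  D = +0.511276-0.130441i
d^2_{2,-1}: single k=0 term ⇒ -0.253391;  D = +0.045611-0.249252i
Y_2^{m'}(θ=2.006,φ=1.8763) and Σ D·Y over m':
  (+0.6460+0.0185i)·(-0.2602+0.1822i)  (+0.0403-0.0815i)·(+0.0888+0.2817i)  (+0.3028+0.3739i)·(-0.1472+0.0000i)  (+0.5113-0.1304i)·(-0.0888+0.2817i)  (+0.0456-0.2493i)·(-0.2602-0.1822i)
Y_2^-1(R⁻¹ n̂) = -0.255395+0.274091i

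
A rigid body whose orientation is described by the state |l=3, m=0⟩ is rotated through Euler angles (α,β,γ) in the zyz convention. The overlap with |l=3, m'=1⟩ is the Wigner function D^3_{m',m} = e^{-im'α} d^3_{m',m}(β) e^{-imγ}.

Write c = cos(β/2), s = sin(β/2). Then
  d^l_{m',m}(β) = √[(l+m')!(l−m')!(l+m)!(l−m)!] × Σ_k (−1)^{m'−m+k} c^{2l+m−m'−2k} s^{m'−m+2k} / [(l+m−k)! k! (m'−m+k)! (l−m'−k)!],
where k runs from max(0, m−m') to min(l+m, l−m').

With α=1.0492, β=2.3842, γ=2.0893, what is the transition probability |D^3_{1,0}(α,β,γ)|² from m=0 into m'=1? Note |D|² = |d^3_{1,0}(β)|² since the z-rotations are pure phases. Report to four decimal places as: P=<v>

Split into d^3_{1,0}(β=2.3842) × two z-phases.
c=cos(2.3842/2)=0.369709, s=sin(2.3842/2)=0.929147; N=√[24·2·6·6]=41.569219
Admissible k: 0..2 (factorial args all ≥0)
  k=0: (−1)^1·41.5692/(12)·0.3697^5·0.9291^1 = -0.022232
  k=1: (−1)^2·41.5692/(4)·0.3697^3·0.9291^3 = +0.421257
  k=2: (−1)^3·41.5692/(12)·0.3697^1·0.9291^5 = -0.886899
d^3_{1,0}(2.3842) = -0.022232 +0.421257 -0.886899 = -0.487874
|D^3_{1,0}|² = |d^3_{1,0}(β)|² = (-0.487874)² = 0.238021 (the z-rotation phases have unit modulus)

P=0.2380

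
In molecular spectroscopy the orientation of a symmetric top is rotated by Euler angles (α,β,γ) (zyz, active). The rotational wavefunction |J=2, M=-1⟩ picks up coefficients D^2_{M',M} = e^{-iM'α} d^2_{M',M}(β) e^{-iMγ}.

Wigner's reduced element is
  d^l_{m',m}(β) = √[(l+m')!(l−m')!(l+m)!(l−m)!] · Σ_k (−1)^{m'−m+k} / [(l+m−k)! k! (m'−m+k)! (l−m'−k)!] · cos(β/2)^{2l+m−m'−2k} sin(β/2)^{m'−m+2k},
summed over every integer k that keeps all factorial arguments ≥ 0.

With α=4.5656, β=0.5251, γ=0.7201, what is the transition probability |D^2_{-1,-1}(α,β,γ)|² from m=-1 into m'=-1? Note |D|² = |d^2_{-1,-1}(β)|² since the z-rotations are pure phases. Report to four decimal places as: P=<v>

P=0.4642

First d^2_{-1,-1}(β=0.5251), then the phase factors e^{-i(-1)α} and e^{-i(-1)γ}:
c=cos(0.5251/2)=0.965731, s=sin(0.5251/2)=0.259544; N=√[1·6·1·6]=6.000000
Admissible k: 0..1 (factorial args all ≥0)
  k=0: (−1)^0·6.0000/(6)·0.9657^4·0.2595^0 = +0.869812
  k=1: (−1)^1·6.0000/(2)·0.9657^2·0.2595^2 = -0.188476
d^2_{-1,-1}(0.5251) = +0.869812 -0.188476 = +0.681336
|D^2_{-1,-1}|² = |d^2_{-1,-1}(β)|² = (+0.681336)² = 0.464218 (the z-rotation phases have unit modulus)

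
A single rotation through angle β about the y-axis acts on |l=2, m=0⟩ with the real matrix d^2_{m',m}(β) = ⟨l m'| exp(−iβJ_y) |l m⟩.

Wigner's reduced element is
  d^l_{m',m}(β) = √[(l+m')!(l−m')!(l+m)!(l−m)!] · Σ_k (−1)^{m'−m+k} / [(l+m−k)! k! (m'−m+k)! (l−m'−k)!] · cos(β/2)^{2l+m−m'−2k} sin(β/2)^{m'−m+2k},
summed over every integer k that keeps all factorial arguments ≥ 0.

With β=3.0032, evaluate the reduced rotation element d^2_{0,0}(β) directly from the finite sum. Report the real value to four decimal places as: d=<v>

d^2_{0,0}(β=3.0032) via Wigner's sum:
c=cos(3.0032/2)=0.069141, s=sin(3.0032/2)=0.997607; N=√[2·2·2·2]=4.000000
k∈{0,1,2} keeps every argument non-negative
  k=0: (−1)^0·4.0000/(4)·0.0691^4·0.9976^0 = +0.000023
  k=1: (−1)^1·4.0000/(1)·0.0691^2·0.9976^2 = -0.019031
  k=2: (−1)^2·4.0000/(4)·0.0691^0·0.9976^4 = +0.990462
d^2_{0,0}(3.0032) = +0.000023 -0.019031 +0.990462 = +0.971454

d=0.9715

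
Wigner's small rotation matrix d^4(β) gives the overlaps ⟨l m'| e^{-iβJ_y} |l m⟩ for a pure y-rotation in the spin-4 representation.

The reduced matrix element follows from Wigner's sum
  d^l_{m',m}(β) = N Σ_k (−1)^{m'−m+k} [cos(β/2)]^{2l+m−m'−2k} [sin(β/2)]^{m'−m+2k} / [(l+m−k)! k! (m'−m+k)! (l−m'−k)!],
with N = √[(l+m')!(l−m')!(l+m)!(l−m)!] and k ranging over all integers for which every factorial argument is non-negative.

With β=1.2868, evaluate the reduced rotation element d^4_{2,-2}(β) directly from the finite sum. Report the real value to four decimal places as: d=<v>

d=0.4548

d^4_{2,-2}(β=1.2868) via Wigner's sum:
Half-angle: c=0.800061, s=0.599919. N=√(720·2·2·720)=1440.000000
Admissible k: 0..2 (factorial args all ≥0)
  k=0: (−1)^4·1440.0000/(96)·0.8001^4·0.5999^4 = +0.796074
  k=1: (−1)^5·1440.0000/(120)·0.8001^2·0.5999^6 = -0.358083
  k=2: (−1)^6·1440.0000/(1440)·0.8001^0·0.5999^8 = +0.016778
d^4_{2,-2}(1.2868) = +0.796074 -0.358083 +0.016778 = +0.454770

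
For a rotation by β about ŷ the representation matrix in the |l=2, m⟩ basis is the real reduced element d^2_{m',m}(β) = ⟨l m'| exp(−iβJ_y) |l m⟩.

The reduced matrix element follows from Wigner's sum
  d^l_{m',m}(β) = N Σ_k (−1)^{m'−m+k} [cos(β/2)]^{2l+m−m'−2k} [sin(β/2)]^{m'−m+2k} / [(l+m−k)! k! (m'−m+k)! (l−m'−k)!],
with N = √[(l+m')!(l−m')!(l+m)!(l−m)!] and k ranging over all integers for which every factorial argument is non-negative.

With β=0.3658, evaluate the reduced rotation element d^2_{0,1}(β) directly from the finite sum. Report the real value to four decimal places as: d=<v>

d^2_{0,1}(β=0.3658) via Wigner's sum:
With c≡cos(β/2)=0.983320 and s≡sin(β/2)=0.181882, N=[2·2·6·1]^{1/2}=4.898979
The bounds max(0,m−m')=1 and min(l+m,l−m')=2 give 2 terms
  k=1: (−1)^0·4.8990/(2)·0.9833^3·0.1819^1 = +0.423595
  k=2: (−1)^1·4.8990/(2)·0.9833^1·0.1819^3 = -0.014492
d^2_{0,1}(0.3658) = +0.423595 -0.014492 = +0.409102

d=0.4091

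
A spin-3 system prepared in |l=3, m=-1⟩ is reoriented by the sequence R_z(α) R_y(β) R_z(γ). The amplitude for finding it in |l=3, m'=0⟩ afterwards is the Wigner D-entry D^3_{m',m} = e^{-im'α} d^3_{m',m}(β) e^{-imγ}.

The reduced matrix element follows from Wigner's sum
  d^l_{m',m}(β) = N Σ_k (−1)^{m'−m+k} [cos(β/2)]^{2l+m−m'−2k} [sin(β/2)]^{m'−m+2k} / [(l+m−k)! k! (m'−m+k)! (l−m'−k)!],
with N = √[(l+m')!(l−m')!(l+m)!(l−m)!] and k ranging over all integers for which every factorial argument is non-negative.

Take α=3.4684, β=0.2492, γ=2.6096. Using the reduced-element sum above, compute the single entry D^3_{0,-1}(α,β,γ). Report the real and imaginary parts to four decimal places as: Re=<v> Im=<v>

Split into d^3_{0,-1}(β=0.2492) × two z-phases.
Half-angle: c=0.992247, s=0.124278. N=√(6·6·2·24)=41.569219
The bounds max(0,m−m')=0 and min(l+m,l−m')=2 give 3 terms
  k=0: (−1)^1·41.5692/(12)·0.9922^5·0.1243^1 = -0.414080
  k=1: (−1)^2·41.5692/(4)·0.9922^3·0.1243^3 = +0.019487
  k=2: (−1)^3·41.5692/(12)·0.9922^1·0.1243^5 = -0.000102
d^3_{0,-1}(0.2492) = -0.414080 +0.019487 -0.000102 = -0.394695
Phases: e^{-i·(0)·3.4684}=+1.000000+0.000000i, e^{-i·(-1)·2.6096}=-0.861798+0.507252i ⇒ D=+0.340147-0.200209i

Re=0.3401 Im=-0.2002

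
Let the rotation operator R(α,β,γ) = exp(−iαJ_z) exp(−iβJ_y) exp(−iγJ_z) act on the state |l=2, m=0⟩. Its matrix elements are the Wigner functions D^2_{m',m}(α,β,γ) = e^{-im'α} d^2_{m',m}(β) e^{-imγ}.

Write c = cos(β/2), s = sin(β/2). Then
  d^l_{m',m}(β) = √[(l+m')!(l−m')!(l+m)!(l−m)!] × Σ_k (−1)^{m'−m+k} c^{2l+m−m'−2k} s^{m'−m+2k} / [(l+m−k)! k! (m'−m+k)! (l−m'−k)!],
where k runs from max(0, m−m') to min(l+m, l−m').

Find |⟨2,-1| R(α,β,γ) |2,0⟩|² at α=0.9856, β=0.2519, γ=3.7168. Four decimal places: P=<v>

P=0.0874

Split into d^2_{-1,0}(β=0.2519) × two z-phases.
c=cos(0.2519/2)=0.992079, s=sin(0.2519/2)=0.125617; N=√[1·6·2·2]=4.898979
k∈{1,2} keeps every argument non-negative
  k=1: (−1)^0·4.8990/(2)·0.9921^3·0.1256^1 = +0.300444
  k=2: (−1)^1·4.8990/(2)·0.9921^1·0.1256^3 = -0.004817
d^2_{-1,0}(0.2519) = +0.300444 -0.004817 = +0.295627
|D^2_{-1,0}|² = |d^2_{-1,0}(β)|² = (+0.295627)² = 0.087395 (the z-rotation phases have unit modulus)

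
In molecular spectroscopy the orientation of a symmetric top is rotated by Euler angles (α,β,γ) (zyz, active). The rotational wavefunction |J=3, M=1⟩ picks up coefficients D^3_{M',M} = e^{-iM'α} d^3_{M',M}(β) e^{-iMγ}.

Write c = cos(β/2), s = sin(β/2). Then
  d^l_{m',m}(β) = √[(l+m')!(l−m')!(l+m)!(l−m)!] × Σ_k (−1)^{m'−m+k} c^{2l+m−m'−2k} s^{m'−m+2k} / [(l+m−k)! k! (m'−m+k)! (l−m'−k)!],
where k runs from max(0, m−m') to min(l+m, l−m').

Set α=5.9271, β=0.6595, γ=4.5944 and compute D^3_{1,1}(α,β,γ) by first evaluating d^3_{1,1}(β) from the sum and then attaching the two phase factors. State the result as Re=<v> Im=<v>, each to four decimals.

Re=-0.0476 Im=0.0927

D^3_{1,1}(5.9271,0.6595,4.5944) = e^{-i·1·5.9271}·d^3_{1,1}(0.6595)·e^{-i·1·4.5944}. Compute d first:
c=cos(0.6595/2)=0.946123, s=sin(0.6595/2)=0.323807; N=√[24·2·24·2]=48.000000
k∈{0,1,2} keeps every argument non-negative
  k=0: (−1)^0·48.0000/(48)·0.9461^6·0.3238^0 = +0.717276
  k=1: (−1)^1·48.0000/(6)·0.9461^4·0.3238^2 = -0.672128
  k=2: (−1)^2·48.0000/(8)·0.9461^2·0.3238^4 = +0.059046
d^3_{1,1}(0.6595) = +0.717276 -0.672128 +0.059046 = +0.104194
D = (+0.937269+0.348608i)·(+0.104194)·(-0.117715+0.993047i) = -0.047566+0.092703i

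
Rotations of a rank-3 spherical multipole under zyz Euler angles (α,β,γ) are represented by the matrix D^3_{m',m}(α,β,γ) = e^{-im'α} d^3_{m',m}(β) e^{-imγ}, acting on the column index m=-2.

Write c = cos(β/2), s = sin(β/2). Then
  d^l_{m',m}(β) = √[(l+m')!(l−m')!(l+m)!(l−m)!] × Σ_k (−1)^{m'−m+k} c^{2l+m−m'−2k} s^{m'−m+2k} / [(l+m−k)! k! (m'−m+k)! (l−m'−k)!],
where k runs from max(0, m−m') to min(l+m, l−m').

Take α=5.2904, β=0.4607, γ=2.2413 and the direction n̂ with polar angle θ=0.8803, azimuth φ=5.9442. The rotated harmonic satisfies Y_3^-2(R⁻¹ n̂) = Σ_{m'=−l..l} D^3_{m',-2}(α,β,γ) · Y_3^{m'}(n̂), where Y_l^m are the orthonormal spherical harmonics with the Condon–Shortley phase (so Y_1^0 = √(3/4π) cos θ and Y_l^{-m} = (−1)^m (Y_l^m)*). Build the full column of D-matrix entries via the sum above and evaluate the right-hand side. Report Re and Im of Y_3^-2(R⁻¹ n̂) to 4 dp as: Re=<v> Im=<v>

Re=-0.1790 Im=0.1742

Need the full column D^3_{m',-2} for m'=−3..3 at α=5.2904, β=0.4607, γ=2.2413.
cos(β/2)=0.973587, sin(β/2)=0.228318
d^3_{-3,-2}: single k=1 term ⇒ +0.489203;  D = +0.032534+0.488120i
d^3_{-2,-2}: k∈[0..1] ⇒ +0.851623 -0.234180 = +0.617443;  D = -0.493561+0.370990i
d^3_{-1,-2}: k∈[0..1] ⇒ -0.631558 +0.069467 = -0.562092;  D = +0.528356+0.191801i
d^3_{0,-2}: k∈[0..1] ⇒ +0.256531 -0.014108 = +0.242423;  D = -0.055217-0.236051i
d^3_{1,-2}: k∈[0..1] ⇒ -0.069467 +0.001910 = -0.067556;  D = -0.046688+0.048828i
d^3_{2,-2}: k∈[0..1] ⇒ +0.012879 -0.000142 = +0.012737;  D = +0.012520+0.002343i
d^3_{3,-2}: single k=0 term ⇒ -0.001480;  D = -0.000567-0.001367i
Y_3^{m'}(θ=0.8803,φ=5.9442) and Σ D·Y over m':
  (+0.0325+0.4881i)·(+0.1005+0.1626i)  (-0.4936+0.3710i)·(+0.3013+0.2426i)  (+0.5284+0.1918i)·(+0.2416+0.0852i)  (-0.0552-0.2361i)·(-0.2309+0.0000i)  (-0.0467+0.0488i)·(-0.2416+0.0852i)  (+0.0125+0.0023i)·(+0.3013-0.2426i)  (-0.0006-0.0014i)·(-0.1005+0.1626i)
Y_3^-2(R⁻¹ n̂) = -0.179008+0.174202i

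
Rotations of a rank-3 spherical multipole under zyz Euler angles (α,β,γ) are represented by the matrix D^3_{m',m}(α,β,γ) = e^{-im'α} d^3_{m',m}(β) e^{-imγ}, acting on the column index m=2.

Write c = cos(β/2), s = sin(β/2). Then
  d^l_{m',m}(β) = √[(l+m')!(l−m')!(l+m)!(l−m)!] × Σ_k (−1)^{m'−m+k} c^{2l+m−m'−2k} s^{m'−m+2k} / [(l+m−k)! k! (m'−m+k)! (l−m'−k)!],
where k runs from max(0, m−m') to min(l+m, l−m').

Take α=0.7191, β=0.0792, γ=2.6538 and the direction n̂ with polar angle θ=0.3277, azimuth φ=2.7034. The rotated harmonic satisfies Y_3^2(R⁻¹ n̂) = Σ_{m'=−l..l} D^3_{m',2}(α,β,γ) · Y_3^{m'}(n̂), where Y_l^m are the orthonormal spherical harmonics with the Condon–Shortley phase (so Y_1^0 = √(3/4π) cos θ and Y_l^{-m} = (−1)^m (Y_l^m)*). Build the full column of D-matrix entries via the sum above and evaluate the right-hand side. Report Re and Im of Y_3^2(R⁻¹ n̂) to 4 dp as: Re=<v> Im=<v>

Need the full column D^3_{m',2} for m'=−3..3 at α=0.7191, β=0.0792, γ=2.6538.
cos(β/2)=0.999216, sin(β/2)=0.039590
d^3_{-3,2}: single k=5 term ⇒ +0.000000;  D = -0.000000+0.000000i
d^3_{-2,2}: k∈[4..5] ⇒ +0.000012 -0.000000 = +0.000012;  D = -0.000009+0.000008i
d^3_{-1,2}: k∈[3..4] ⇒ +0.000392 -0.000000 = +0.000391;  D = -0.000048+0.000388i
d^3_{0,2}: k∈[2..3] ⇒ +0.008558 -0.000013 = +0.008544;  D = +0.004791+0.007075i
d^3_{1,2}: k∈[1..2] ⇒ +0.124703 -0.000392 = +0.124312;  D = +0.120245+0.031536i
d^3_{2,2}: k∈[0..1] ⇒ +0.995305 -0.007812 = +0.987493;  D = +0.883696-0.440708i
d^3_{3,2}: single k=0 term ⇒ -0.096595;  D = -0.036642+0.089375i
Y_3^{m'}(θ=0.3277,φ=2.7034) and Σ D·Y over m':
  (-0.0000+0.0000i)·(-0.0035-0.0135i)  (-0.0000+0.0000i)·(+0.0641+0.0770i)  (-0.0000+0.0004i)·(-0.3280-0.1537i)  (+0.0048+0.0071i)·(+0.5236+0.0000i)  (+0.1202+0.0315i)·(+0.3280-0.1537i)  (+0.8837-0.4407i)·(+0.0641-0.0770i)  (-0.0366+0.0894i)·(+0.0035-0.0135i)
Y_3^2(R⁻¹ n̂) = +0.070681-0.100084i

Re=0.0707 Im=-0.1001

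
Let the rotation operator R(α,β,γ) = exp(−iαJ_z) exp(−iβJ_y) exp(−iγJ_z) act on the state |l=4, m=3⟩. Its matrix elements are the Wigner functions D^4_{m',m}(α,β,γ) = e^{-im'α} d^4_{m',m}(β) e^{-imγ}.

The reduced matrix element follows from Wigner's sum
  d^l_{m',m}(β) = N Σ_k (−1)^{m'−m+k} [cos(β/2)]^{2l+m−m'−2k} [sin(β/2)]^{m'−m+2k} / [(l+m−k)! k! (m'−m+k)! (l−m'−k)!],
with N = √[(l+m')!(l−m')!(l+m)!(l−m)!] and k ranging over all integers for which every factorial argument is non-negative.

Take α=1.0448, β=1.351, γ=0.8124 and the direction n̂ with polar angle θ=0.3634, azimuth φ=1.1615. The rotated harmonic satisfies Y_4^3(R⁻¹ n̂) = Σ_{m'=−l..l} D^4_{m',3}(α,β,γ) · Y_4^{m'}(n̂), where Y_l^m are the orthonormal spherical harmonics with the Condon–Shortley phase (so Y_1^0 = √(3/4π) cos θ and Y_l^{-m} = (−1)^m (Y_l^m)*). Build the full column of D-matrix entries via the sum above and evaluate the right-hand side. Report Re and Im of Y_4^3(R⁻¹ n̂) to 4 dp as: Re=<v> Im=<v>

Need the full column D^4_{m',3} for m'=−4..4 at α=1.0448, β=1.351, γ=0.8124.
cos(β/2)=0.780394, sin(β/2)=0.625288
d^4_{-4,3}: single k=7 term ⇒ +0.082493;  D = -0.014054+0.081287i
d^4_{-3,3}: k∈[6..7] ⇒ +0.254803 -0.023369 = +0.231434;  D = +0.177428+0.148598i
d^4_{-2,3}: k∈[5..6] ⇒ +0.509949 -0.109128 = +0.400821;  D = +0.376849-0.136537i
d^4_{-1,3}: k∈[4..5] ⇒ +0.750058 -0.288920 = +0.461138;  D = +0.081830-0.453820i
d^4_{0,3}: k∈[3..4] ⇒ +0.837287 -0.537533 = +0.299753;  D = -0.228413-0.194112i
d^4_{1,3}: k∈[2..3] ⇒ +0.700995 -0.750058 = -0.049063;  D = +0.046248-0.016381i
d^4_{2,3}: k∈[1..2] ⇒ +0.412423 -0.794320 = -0.381897;  D = +0.070470-0.375339i
d^4_{3,3}: k∈[0..1] ⇒ +0.137567 -0.618219 = -0.480653;  D = -0.364011-0.313883i
d^4_{4,3}: single k=0 term ⇒ -0.311762;  D = -0.294614+0.101972i
Y_4^{m'}(θ=0.3634,φ=1.1615) and Σ D·Y over m':
  (-0.0141+0.0813i)·(-0.0005+0.0070i)  (+0.1774+0.1486i)·(-0.0495+0.0177i)  (+0.3768-0.1365i)·(-0.1477-0.1579i)  (+0.0818-0.4538i)·(+0.1949-0.4493i)  (-0.2284-0.1941i)·(+0.3708+0.0000i)  (+0.0462-0.0164i)·(-0.1949-0.4493i)  (+0.0705-0.3753i)·(-0.1477+0.1579i)  (-0.3640-0.3139i)·(+0.0495+0.0177i)  (-0.2946+0.1020i)·(-0.0005-0.0070i)
Y_4^3(R⁻¹ n̂) = -0.340953-0.211799i

Re=-0.3410 Im=-0.2118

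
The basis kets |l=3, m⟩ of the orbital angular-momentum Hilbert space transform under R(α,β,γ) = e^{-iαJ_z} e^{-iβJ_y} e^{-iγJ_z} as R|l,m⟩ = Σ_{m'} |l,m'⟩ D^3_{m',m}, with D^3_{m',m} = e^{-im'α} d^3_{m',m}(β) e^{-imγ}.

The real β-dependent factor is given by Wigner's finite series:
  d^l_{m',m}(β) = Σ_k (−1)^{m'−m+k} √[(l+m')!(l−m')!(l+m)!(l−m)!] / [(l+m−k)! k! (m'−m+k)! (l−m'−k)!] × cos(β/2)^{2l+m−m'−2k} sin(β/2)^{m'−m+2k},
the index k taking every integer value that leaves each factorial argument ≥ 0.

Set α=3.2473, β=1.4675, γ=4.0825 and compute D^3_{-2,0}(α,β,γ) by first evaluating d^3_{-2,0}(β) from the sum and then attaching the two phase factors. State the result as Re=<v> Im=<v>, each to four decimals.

Re=0.1366 Im=0.0293

First d^3_{-2,0}(β=1.4675), then the phase factors e^{-i(-2)α} and e^{-i(0)γ}:
With c≡cos(β/2)=0.742668 and s≡sin(β/2)=0.669659, N=[1·120·6·6]^{1/2}=65.726707
k: max(0,(0)−(-2))=2 … min(3+(0),3−(-2))=3
  k=2: (−1)^0·65.7267/(12)·0.7427^4·0.6697^2 = +0.747220
  k=3: (−1)^1·65.7267/(12)·0.7427^2·0.6697^4 = -0.607528
d^3_{-2,0}(1.4675) = +0.747220 -0.607528 = +0.139692
D = (+0.977735+0.209843i)·(+0.139692)·(+1.000000+0.000000i) = +0.136581+0.029313i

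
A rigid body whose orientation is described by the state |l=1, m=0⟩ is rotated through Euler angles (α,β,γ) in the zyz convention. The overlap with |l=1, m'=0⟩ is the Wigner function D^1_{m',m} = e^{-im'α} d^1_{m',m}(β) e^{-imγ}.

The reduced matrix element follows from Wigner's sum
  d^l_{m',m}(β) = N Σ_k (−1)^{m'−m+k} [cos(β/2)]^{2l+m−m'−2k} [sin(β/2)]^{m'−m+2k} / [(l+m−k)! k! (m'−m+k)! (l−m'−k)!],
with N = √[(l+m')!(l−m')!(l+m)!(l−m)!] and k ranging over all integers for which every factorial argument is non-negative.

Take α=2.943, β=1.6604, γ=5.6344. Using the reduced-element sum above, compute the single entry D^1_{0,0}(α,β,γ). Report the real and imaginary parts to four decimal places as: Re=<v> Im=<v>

D^1_{0,0}(2.943,1.6604,5.6344) = e^{-i·0·2.943}·d^1_{0,0}(1.6604)·e^{-i·0·5.6344}. Compute d first:
Half-angle: c=0.674728, s=0.738066. N=√(1·1·1·1)=1.000000
k∈{0,1} keeps every argument non-negative
  k=0: (−1)^0·1.0000/(1)·0.6747^2·0.7381^0 = +0.455258
  k=1: (−1)^1·1.0000/(1)·0.6747^0·0.7381^2 = -0.544742
d^1_{0,0}(1.6604) = +0.455258 -0.544742 = -0.089484
D = (+1.000000+0.000000i)·(-0.089484)·(+1.000000+0.000000i) = -0.089484+0.000000i

Re=-0.0895 Im=0.0000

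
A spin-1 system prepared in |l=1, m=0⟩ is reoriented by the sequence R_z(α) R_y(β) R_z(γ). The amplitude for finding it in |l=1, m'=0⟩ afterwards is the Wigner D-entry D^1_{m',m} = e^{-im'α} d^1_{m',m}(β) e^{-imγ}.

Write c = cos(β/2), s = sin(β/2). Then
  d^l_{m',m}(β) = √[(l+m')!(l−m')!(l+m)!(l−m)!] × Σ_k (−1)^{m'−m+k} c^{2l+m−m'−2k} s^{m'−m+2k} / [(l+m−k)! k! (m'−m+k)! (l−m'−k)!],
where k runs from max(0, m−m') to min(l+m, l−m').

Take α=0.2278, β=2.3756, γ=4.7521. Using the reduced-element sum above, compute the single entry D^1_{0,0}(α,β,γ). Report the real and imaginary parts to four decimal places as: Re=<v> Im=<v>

Re=-0.7207 Im=0.0000

Split into d^1_{0,0}(β=2.3756) × two z-phases.
With c≡cos(β/2)=0.373701 and s≡sin(β/2)=0.927549, N=[1·1·1·1]^{1/2}=1.000000
k∈{0,1} keeps every argument non-negative
  k=0: (−1)^0·1.0000/(1)·0.3737^2·0.9275^0 = +0.139653
  k=1: (−1)^1·1.0000/(1)·0.3737^0·0.9275^2 = -0.860347
d^1_{0,0}(2.3756) = +0.139653 -0.860347 = -0.720695
Phases: e^{-i·(0)·0.2278}=+1.000000+0.000000i, e^{-i·(0)·4.7521}=+1.000000+0.000000i ⇒ D=-0.720695+0.000000i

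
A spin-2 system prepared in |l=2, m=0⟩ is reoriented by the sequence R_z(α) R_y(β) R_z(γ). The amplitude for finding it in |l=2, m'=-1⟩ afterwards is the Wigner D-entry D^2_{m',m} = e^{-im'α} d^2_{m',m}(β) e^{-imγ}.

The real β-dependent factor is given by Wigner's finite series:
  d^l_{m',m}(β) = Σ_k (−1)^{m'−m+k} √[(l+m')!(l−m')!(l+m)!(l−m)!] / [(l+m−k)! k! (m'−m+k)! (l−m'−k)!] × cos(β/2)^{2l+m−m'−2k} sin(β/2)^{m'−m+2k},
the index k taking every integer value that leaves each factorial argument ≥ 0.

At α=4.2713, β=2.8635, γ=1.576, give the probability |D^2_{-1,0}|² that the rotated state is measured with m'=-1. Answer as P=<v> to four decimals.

D^2_{-1,0}(4.2713,2.8635,1.576) = e^{-i·-1·4.2713}·d^2_{-1,0}(2.8635)·e^{-i·0·1.576}. Compute d first:
With c≡cos(β/2)=0.138599 and s≡sin(β/2)=0.990349, N=[1·6·2·2]^{1/2}=4.898979
The bounds max(0,m−m')=1 and min(l+m,l−m')=2 give 2 terms
  k=1: (−1)^0·4.8990/(2)·0.1386^3·0.9903^1 = +0.006459
  k=2: (−1)^1·4.8990/(2)·0.1386^1·0.9903^3 = -0.329761
d^2_{-1,0}(2.8635) = +0.006459 -0.329761 = -0.323302
|D^2_{-1,0}|² = |d^2_{-1,0}(β)|² = (-0.323302)² = 0.104524 (the z-rotation phases have unit modulus)

P=0.1045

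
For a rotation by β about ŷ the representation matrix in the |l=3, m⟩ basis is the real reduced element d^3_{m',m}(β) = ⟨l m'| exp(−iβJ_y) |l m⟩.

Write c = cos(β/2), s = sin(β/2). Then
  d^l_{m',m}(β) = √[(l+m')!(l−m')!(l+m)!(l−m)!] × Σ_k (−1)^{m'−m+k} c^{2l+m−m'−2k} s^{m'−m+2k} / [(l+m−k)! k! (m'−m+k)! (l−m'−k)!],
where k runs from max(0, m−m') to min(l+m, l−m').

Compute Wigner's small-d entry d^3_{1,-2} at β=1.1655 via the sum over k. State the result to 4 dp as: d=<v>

d=-0.4803

d^3_{1,-2}(β=1.1655) via Wigner's sum:
c=cos(1.1655/2)=0.834952, s=sin(1.1655/2)=0.550322; N=√[24·2·1·120]=75.894664
The bounds max(0,m−m')=0 and min(l+m,l−m')=1 give 2 terms
  k=0: (−1)^3·75.8947/(12)·0.8350^3·0.5503^3 = -0.613573
  k=1: (−1)^4·75.8947/(24)·0.8350^1·0.5503^5 = +0.133274
d^3_{1,-2}(1.1655) = -0.613573 +0.133274 = -0.480298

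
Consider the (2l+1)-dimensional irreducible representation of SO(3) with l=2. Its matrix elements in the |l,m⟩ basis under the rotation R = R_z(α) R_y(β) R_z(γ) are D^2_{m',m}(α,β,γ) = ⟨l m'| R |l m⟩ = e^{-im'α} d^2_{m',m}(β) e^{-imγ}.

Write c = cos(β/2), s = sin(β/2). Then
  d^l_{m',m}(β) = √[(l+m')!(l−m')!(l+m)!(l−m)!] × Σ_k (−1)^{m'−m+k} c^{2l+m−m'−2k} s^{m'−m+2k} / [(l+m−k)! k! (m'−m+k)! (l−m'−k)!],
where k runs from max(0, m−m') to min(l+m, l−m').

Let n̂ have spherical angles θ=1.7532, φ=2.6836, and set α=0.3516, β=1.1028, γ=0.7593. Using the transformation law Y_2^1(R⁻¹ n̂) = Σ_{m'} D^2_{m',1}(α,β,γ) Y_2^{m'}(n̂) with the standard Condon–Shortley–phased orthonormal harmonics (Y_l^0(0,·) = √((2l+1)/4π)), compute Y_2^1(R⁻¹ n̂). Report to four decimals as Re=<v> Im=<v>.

Need the full column D^2_{m',1} for m'=−2..2 at α=0.3516, β=1.1028, γ=0.7593.
cos(β/2)=0.851792, sin(β/2)=0.523880
d^2_{-2,1}: single k=3 term ⇒ +0.244940;  D = +0.244555-0.013734i
d^2_{-1,1}: k∈[2..3] ⇒ +0.597382 -0.075323 = +0.522059;  D = +0.479269-0.206996i
d^2_{0,1}: k∈[1..2] ⇒ +0.793064 -0.299989 = +0.493075;  D = +0.357636-0.339440i
d^2_{1,1}: k∈[0..1] ⇒ +0.526422 -0.597382 = -0.070960;  D = -0.031496+0.063587i
d^2_{2,1}: single k=0 term ⇒ -0.647534;  D = -0.069989+0.643741i
Y_2^{m'}(θ=1.7532,φ=2.6836) and Σ D·Y over m':
  (+0.2446-0.0137i)·(+0.2275+0.2963i)  (+0.4793-0.2070i)·(+0.1236+0.0609i)  (+0.3576-0.3394i)·(-0.2843+0.0000i)  (-0.0315+0.0636i)·(-0.1236+0.0609i)  (-0.0700+0.6437i)·(+0.2275-0.2963i)
Y_2^1(R⁻¹ n̂) = +0.204734+0.326854i

Re=0.2047 Im=0.3269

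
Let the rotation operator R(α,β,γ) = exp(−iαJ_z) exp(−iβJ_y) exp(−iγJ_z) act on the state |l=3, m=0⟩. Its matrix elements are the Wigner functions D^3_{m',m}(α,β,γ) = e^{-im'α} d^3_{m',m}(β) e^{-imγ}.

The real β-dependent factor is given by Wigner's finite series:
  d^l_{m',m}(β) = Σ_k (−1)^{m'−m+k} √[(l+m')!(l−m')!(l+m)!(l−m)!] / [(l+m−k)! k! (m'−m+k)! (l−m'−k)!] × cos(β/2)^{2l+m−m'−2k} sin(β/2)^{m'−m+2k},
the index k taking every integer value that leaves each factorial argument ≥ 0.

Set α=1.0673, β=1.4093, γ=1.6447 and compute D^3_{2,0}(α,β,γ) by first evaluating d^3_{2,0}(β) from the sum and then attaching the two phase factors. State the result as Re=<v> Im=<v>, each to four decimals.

First d^3_{2,0}(β=1.4093), then the phase factors e^{-i(2)α} and e^{-i(0)γ}:
Half-angle: c=0.761838, s=0.647767. N=√(120·1·6·6)=65.726707
Admissible k: 0..1 (factorial args all ≥0)
  k=0: (−1)^2·65.7267/(12)·0.7618^4·0.6478^2 = +0.774194
  k=1: (−1)^3·65.7267/(12)·0.7618^2·0.6478^4 = -0.559709
d^3_{2,0}(1.4093) = +0.774194 -0.559709 = +0.214485
Phases: e^{-i·(2)·1.0673}=-0.534405-0.845229i, e^{-i·(0)·1.6447}=+1.000000+0.000000i ⇒ D=-0.114622-0.181289i

Re=-0.1146 Im=-0.1813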